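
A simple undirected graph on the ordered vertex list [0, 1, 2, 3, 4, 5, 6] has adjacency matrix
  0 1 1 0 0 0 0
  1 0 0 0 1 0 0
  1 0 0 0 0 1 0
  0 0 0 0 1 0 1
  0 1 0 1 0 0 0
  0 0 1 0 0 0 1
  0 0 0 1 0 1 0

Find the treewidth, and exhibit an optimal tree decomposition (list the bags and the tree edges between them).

Each bag holds 3 vertices, so the decomposition has width 2, which upper-bounds the treewidth. For the lower bound, G contains the cycle 1–4–3–6–5–2–0–1, so G is not a forest; only forests have treewidth ≤ 1, hence tw(G) ≥ 2. Hence tw(G) = 2 exactly.

Treewidth 2.
Bags: B1 = {1, 3, 4}  B2 = {1, 3, 6}  B3 = {1, 5, 6}  B4 = {1, 2, 5}  B5 = {0, 1, 2}
Tree: B1–B2, B2–B3, B3–B4, B4–B5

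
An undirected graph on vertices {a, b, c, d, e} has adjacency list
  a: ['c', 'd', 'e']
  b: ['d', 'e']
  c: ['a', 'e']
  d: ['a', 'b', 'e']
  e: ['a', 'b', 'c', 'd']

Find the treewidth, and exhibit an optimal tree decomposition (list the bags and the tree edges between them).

Each bag holds 3 vertices, so the decomposition has width 2, which upper-bounds the treewidth. On the other hand G contains the 3-clique {a, d, e}. A clique must lie in a single bag of any decomposition, so no decomposition can have width below 2. Therefore the treewidth is 2.

Treewidth 2.
One such decomposition:
Bags: B1 = {b, d, e}  B2 = {a, d, e}  B3 = {a, c, e}
Tree: B1–B2, B2–B3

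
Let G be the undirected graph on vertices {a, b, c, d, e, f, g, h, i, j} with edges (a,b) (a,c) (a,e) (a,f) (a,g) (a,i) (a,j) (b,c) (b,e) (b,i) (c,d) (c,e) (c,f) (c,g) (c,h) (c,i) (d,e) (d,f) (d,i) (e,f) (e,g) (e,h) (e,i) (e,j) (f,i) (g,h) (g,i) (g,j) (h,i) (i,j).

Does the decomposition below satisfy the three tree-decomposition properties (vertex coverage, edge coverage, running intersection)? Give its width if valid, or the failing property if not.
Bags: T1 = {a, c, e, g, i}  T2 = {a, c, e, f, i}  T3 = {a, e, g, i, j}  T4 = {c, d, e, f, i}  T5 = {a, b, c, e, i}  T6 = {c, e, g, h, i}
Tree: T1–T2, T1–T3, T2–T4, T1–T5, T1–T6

Yes; width 4.

Vertex coverage: the bags together contain {a, b, c, d, e, f, g, h, i, j}, the full vertex set. Edge coverage: each edge of G has both endpoints in at least one bag. Running intersection: for every vertex, the bags containing it form a connected subtree. All three properties hold, so this is a valid tree decomposition of width max|bag| − 1 = 4, and hence tw(G) ≤ 4.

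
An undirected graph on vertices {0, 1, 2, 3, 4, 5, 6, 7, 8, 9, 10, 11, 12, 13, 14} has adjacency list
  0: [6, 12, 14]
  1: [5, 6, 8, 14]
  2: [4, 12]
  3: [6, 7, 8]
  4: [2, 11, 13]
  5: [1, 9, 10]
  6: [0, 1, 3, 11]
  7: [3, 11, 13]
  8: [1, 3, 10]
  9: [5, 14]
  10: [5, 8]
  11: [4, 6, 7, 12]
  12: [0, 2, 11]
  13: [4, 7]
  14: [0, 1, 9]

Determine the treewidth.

3

A width-3 tree decomposition is:
Bags: B1 = {5, 8, 9, 10}  B2 = {1, 5, 8, 9}  B3 = {1, 8, 9, 14}  B4 = {1, 3, 8, 14}  B5 = {1, 3, 6, 14}  B6 = {0, 3, 6, 14}  B7 = {0, 3, 6, 7}  B8 = {0, 6, 7, 11}  B9 = {0, 7, 11, 12}  B10 = {7, 11, 12, 13}  B11 = {4, 11, 12, 13}  B12 = {2, 4, 12, 13}
Tree: B1–B2, B2–B3, B3–B4, B4–B5, B5–B6, B6–B7, B7–B8, B8–B9, B9–B10, B10–B11, B11–B12
Every bag has size at most 4, so the width is 4 − 1 = 3 and tw(G) ≤ 3. For the lower bound: the 4 vertex sets {5,9,10}, {8}, {1}, {0,3,6,14} are disjoint, each induces a connected subgraph, and every pair is joined by at least one edge of G. Contracting each set to a single vertex therefore yields K_{4} as a minor, and since treewidth is minor-monotone, tw(G) ≥ tw(K_{4}) = 3. Combining the bounds, tw(G) = 3.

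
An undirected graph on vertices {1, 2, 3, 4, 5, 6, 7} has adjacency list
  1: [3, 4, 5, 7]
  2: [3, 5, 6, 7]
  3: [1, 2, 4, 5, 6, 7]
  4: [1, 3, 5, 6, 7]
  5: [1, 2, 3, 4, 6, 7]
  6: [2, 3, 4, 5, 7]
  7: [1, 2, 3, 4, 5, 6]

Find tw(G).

4

A width-4 tree decomposition is:
Bags: B1 = {3, 4, 5, 6, 7}  B2 = {1, 3, 4, 5, 7}  B3 = {2, 3, 5, 6, 7}
Tree: B1–B2, B1–B3
Each bag holds 5 vertices, so the decomposition has width 4, which upper-bounds the treewidth. On the other hand G contains the 5-clique {2, 3, 5, 6, 7}. A clique must lie in a single bag of any decomposition, so no decomposition can have width below 4. Therefore the treewidth is 4.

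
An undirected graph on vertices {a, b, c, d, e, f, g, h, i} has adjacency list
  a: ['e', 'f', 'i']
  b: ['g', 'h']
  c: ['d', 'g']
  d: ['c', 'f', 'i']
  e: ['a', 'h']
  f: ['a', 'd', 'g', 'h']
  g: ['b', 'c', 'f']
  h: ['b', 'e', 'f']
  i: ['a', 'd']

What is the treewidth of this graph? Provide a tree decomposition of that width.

Treewidth 3.
One such decomposition:
Bags: B1 = {c, d, g, i}  B2 = {d, f, g, i}  B3 = {a, f, g, i}  B4 = {a, b, f, g}  B5 = {a, b, f, h}  B6 = {a, b, e, h}
Tree: B1–B2, B2–B3, B3–B4, B4–B5, B5–B6

The largest bag has 4 vertices, giving width 3; this decomposition certifies tw(G) ≤ 3. For the lower bound: the 4 vertex sets {c,d,i}, {g}, {f}, {a,b,e,h} are disjoint, each induces a connected subgraph, and every pair is joined by at least one edge of G. Contracting each set to a single vertex therefore yields K_{4} as a minor, and since treewidth is minor-monotone, tw(G) ≥ tw(K_{4}) = 3. Therefore the treewidth is 3.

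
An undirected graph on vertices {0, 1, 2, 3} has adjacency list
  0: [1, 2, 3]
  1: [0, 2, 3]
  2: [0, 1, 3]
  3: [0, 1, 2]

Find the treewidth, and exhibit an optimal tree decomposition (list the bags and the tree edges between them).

Treewidth 3.
One optimal decomposition is:
Bags: B1 = {0, 1, 2, 3}
Tree: (single bag)

With just one bag of size 4, the width is 4 − 1 = 3, so tw(G) ≤ 3. Conversely, {0, 1, 2, 3} is a clique of size 4, and the vertices of any clique must share a bag in every tree decomposition; so some bag has ≥ 4 vertices and tw(G) ≥ 3. Therefore the treewidth is 3.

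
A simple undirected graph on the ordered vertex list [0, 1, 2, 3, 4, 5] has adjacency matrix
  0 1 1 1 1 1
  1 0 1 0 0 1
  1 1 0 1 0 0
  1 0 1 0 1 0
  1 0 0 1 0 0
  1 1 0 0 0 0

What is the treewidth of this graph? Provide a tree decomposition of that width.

Every bag has size at most 3, so the width is 3 − 1 = 2 and tw(G) ≤ 2. For the lower bound, the 3 vertices {0, 1, 2} are pairwise adjacent, and any tree decomposition puts a clique entirely inside one bag — forcing width ≥ 2. Therefore the treewidth is 2.

Treewidth 2.
One such decomposition:
Bags: B1 = {0, 1, 2}  B2 = {0, 1, 5}  B3 = {0, 2, 3}  B4 = {0, 3, 4}
Tree: B1–B2, B1–B3, B3–B4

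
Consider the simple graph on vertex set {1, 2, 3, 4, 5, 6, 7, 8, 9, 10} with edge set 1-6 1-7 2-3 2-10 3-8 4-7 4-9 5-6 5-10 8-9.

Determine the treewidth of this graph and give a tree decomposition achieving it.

Every bag has size at most 3, so the width is 3 − 1 = 2 and tw(G) ≤ 2. For the lower bound, G contains the cycle 4–9–8–3–2–10–5–6–1–7–4, so G is not a forest; only forests have treewidth ≤ 1, hence tw(G) ≥ 2. Hence tw(G) = 2 exactly.

Treewidth 2.
Bags: B1 = {4, 8, 9}  B2 = {3, 4, 8}  B3 = {2, 3, 4}  B4 = {2, 4, 10}  B5 = {4, 5, 10}  B6 = {4, 5, 6}  B7 = {1, 4, 6}  B8 = {1, 4, 7}
Tree: B1–B2, B2–B3, B3–B4, B4–B5, B5–B6, B6–B7, B7–B8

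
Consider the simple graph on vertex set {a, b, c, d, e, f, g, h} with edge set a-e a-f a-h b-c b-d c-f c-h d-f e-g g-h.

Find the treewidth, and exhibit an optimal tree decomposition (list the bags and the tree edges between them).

Every bag has size at most 3, so the width is 3 − 1 = 2 and tw(G) ≤ 2. For the lower bound, G contains the cycle d–b–c–f–d, so G is not a forest; only forests have treewidth ≤ 1, hence tw(G) ≥ 2. The upper and lower bounds meet at 2, so that is the treewidth.

Treewidth 2.
Bags: B1 = {b, d, f}  B2 = {b, c, f}  B3 = {a, c, f}  B4 = {a, c, h}  B5 = {a, e, h}  B6 = {e, g, h}
Tree: B1–B2, B2–B3, B3–B4, B4–B5, B5–B6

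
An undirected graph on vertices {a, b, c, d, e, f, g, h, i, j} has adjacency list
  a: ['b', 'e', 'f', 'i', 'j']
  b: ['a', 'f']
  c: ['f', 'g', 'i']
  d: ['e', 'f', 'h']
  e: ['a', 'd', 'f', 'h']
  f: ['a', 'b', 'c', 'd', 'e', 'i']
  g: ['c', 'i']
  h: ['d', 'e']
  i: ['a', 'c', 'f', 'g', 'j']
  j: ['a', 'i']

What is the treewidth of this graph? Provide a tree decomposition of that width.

Treewidth 2.
Bags: B1 = {c, f, i}  B2 = {a, f, i}  B3 = {a, e, f}  B4 = {a, i, j}  B5 = {c, g, i}  B6 = {a, b, f}  B7 = {d, e, f}  B8 = {d, e, h}
Tree: B1–B2, B2–B3, B2–B4, B1–B5, B2–B6, B3–B7, B7–B8

Each bag holds 3 vertices, so the decomposition has width 2, which upper-bounds the treewidth. On the other hand G contains the 3-clique {c, g, i}. A clique must lie in a single bag of any decomposition, so no decomposition can have width below 2. Combining the bounds, tw(G) = 2.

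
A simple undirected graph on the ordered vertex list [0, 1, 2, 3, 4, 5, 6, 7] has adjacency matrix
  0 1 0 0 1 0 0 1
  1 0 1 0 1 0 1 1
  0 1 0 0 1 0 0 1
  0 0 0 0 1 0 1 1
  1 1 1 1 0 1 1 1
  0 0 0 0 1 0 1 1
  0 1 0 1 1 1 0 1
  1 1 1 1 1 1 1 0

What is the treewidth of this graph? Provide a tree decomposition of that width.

The largest bag has 4 vertices, giving width 3; this decomposition certifies tw(G) ≤ 3. Conversely, {0, 1, 4, 7} is a clique of size 4, and the vertices of any clique must share a bag in every tree decomposition; so some bag has ≥ 4 vertices and tw(G) ≥ 3. The upper and lower bounds meet at 3, so that is the treewidth.

Treewidth 3.
One optimal decomposition is:
Bags: B1 = {1, 4, 6, 7}  B2 = {0, 1, 4, 7}  B3 = {3, 4, 6, 7}  B4 = {4, 5, 6, 7}  B5 = {1, 2, 4, 7}
Tree: B1–B2, B1–B3, B1–B4, B1–B5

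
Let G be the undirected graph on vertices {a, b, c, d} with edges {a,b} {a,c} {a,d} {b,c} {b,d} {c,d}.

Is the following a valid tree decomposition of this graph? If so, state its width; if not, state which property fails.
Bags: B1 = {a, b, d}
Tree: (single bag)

A tree decomposition must satisfy three properties: every vertex lies in some bag; for every edge, both endpoints lie together in some bag; and for every vertex, the bags containing it form a connected subtree. Here vertex c appears in no bag, so the decomposition is invalid.

No — vertex c appears in no bag.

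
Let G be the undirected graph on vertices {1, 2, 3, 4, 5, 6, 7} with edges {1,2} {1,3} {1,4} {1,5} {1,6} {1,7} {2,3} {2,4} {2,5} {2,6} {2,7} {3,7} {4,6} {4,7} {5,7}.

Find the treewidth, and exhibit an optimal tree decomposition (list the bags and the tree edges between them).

Each bag holds 4 vertices, so the decomposition has width 3, which upper-bounds the treewidth. For the lower bound, the 4 vertices {1, 2, 4, 6} are pairwise adjacent, and any tree decomposition puts a clique entirely inside one bag — forcing width ≥ 3. Combining the bounds, tw(G) = 3.

Treewidth 3.
One optimal decomposition is:
Bags: B1 = {1, 2, 4, 7}  B2 = {1, 2, 4, 6}  B3 = {1, 2, 3, 7}  B4 = {1, 2, 5, 7}
Tree: B1–B2, B1–B3, B3–B4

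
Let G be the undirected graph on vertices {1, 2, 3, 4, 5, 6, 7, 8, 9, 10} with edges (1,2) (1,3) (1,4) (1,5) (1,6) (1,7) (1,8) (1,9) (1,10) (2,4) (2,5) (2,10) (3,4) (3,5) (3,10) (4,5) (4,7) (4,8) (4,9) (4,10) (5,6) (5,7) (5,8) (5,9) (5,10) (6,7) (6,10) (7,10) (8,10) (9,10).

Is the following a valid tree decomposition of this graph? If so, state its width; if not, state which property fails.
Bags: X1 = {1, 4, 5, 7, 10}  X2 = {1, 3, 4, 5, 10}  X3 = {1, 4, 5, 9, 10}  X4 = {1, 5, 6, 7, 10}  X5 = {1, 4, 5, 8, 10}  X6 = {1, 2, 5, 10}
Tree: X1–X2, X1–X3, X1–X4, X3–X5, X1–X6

A tree decomposition must satisfy three properties: every vertex lies in some bag; for every edge, both endpoints lie together in some bag; and for every vertex, the bags containing it form a connected subtree. Here edge (4,2) lies in no bag, so the decomposition is invalid.

No — edge (4,2) lies in no bag.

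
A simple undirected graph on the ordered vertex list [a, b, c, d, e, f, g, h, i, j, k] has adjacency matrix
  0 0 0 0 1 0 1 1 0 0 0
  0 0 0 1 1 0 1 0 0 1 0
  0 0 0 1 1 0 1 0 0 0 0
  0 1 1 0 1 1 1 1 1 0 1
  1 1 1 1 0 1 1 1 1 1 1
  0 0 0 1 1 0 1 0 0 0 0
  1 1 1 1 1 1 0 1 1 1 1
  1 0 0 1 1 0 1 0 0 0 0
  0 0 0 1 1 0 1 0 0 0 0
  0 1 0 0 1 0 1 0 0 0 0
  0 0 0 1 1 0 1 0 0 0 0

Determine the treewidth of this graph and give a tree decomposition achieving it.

Treewidth 3.
One such decomposition:
Bags: B1 = {d, e, f, g}  B2 = {d, e, g, h}  B3 = {c, d, e, g}  B4 = {a, e, g, h}  B5 = {d, e, g, i}  B6 = {d, e, g, k}  B7 = {b, d, e, g}  B8 = {b, e, g, j}
Tree: B1–B2, B2–B3, B2–B4, B2–B5, B3–B6, B5–B7, B7–B8

Each bag holds 4 vertices, so the decomposition has width 3, which upper-bounds the treewidth. On the other hand G contains the 4-clique {d, e, f, g}. A clique must lie in a single bag of any decomposition, so no decomposition can have width below 3. Combining the bounds, tw(G) = 3.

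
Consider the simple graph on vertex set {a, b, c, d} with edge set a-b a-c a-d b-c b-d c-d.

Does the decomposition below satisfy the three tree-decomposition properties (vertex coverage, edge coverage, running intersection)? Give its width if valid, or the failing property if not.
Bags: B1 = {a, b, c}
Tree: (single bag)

A tree decomposition must satisfy three properties: every vertex lies in some bag; for every edge, both endpoints lie together in some bag; and for every vertex, the bags containing it form a connected subtree. Here vertex d appears in no bag, so the decomposition is invalid.

No — vertex d appears in no bag.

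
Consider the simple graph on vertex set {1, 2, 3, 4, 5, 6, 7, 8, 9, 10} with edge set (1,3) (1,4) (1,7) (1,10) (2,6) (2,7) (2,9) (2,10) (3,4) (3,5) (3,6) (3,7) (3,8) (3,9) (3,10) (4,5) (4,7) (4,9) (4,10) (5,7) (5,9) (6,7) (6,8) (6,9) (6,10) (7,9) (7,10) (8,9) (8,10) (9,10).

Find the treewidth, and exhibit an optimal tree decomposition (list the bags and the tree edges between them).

Each bag holds 5 vertices, so the decomposition has width 4, which upper-bounds the treewidth. For the lower bound, the 5 vertices {2, 6, 7, 9, 10} are pairwise adjacent, and any tree decomposition puts a clique entirely inside one bag — forcing width ≥ 4. Combining the bounds, tw(G) = 4.

Treewidth 4.
One such decomposition:
Bags: B1 = {2, 6, 7, 9, 10}  B2 = {3, 6, 7, 9, 10}  B3 = {3, 4, 7, 9, 10}  B4 = {3, 4, 5, 7, 9}  B5 = {1, 3, 4, 7, 10}  B6 = {3, 6, 8, 9, 10}
Tree: B1–B2, B2–B3, B3–B4, B3–B5, B2–B6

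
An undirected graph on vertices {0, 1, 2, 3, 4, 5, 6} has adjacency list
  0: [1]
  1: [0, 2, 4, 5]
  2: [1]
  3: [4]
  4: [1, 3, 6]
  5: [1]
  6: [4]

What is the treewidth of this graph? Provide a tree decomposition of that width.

Treewidth 1.
Bags: B1 = {1, 4}  B2 = {0, 1}  B3 = {3, 4}  B4 = {1, 5}  B5 = {4, 6}  B6 = {1, 2}
Tree: B1–B2, B1–B3, B1–B4, B3–B5, B2–B6

The largest bag has 2 vertices, giving width 1; this decomposition certifies tw(G) ≤ 1. G has an edge, so its treewidth is at least 1. Therefore the treewidth is 1.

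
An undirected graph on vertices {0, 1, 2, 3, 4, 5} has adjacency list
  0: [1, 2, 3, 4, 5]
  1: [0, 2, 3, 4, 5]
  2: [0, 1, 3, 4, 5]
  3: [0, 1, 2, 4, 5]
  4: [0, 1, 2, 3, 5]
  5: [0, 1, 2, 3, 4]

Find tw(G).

A width-5 tree decomposition is:
Bags: B1 = {0, 1, 2, 3, 4, 5}
Tree: (single bag)
A single bag containing all 6 vertices is trivially a valid decomposition of width 5. On the other hand G contains the 6-clique {0, 1, 2, 3, 4, 5}. A clique must lie in a single bag of any decomposition, so no decomposition can have width below 5. Therefore the treewidth is 5.

5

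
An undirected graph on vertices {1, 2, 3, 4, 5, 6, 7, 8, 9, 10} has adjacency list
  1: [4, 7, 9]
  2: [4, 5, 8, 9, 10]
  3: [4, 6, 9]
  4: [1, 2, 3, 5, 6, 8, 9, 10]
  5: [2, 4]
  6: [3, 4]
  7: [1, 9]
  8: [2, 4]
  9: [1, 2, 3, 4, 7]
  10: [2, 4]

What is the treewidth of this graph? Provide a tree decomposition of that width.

Every bag has size at most 3, so the width is 3 − 1 = 2 and tw(G) ≤ 2. Conversely, {1, 4, 9} is a clique of size 3, and the vertices of any clique must share a bag in every tree decomposition; so some bag has ≥ 3 vertices and tw(G) ≥ 2. The upper and lower bounds meet at 2, so that is the treewidth.

Treewidth 2.
Bags: B1 = {2, 4, 9}  B2 = {1, 4, 9}  B3 = {2, 4, 8}  B4 = {2, 4, 10}  B5 = {3, 4, 9}  B6 = {3, 4, 6}  B7 = {1, 7, 9}  B8 = {2, 4, 5}
Tree: B1–B2, B1–B3, B1–B4, B2–B5, B5–B6, B2–B7, B3–B8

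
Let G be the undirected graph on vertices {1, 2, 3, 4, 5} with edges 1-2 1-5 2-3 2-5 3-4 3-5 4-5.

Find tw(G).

A width-2 tree decomposition is:
Bags: B1 = {3, 4, 5}  B2 = {2, 3, 5}  B3 = {1, 2, 5}
Tree: B1–B2, B2–B3
Each bag holds 3 vertices, so the decomposition has width 2, which upper-bounds the treewidth. Conversely, {1, 2, 5} is a clique of size 3, and the vertices of any clique must share a bag in every tree decomposition; so some bag has ≥ 3 vertices and tw(G) ≥ 2. Combining the bounds, tw(G) = 2.

2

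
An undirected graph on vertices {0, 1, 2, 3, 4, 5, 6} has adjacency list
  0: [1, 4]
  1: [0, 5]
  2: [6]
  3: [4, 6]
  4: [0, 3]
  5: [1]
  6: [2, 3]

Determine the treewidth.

1

A width-1 tree decomposition is:
Bags: B1 = {1, 5}  B2 = {0, 1}  B3 = {0, 4}  B4 = {3, 4}  B5 = {3, 6}  B6 = {2, 6}
Tree: B1–B2, B2–B3, B3–B4, B4–B5, B5–B6
The largest bag has 2 vertices, giving width 1; this decomposition certifies tw(G) ≤ 1. G has an edge, so its treewidth is at least 1. Hence tw(G) = 1 exactly.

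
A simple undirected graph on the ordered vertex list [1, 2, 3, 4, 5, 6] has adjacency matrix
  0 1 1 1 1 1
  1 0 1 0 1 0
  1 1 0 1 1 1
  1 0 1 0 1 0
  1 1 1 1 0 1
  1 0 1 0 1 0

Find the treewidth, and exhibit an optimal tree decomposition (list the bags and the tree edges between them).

Treewidth 3.
One optimal decomposition is:
Bags: B1 = {1, 3, 4, 5}  B2 = {1, 3, 5, 6}  B3 = {1, 2, 3, 5}
Tree: B1–B2, B1–B3

The largest bag has 4 vertices, giving width 3; this decomposition certifies tw(G) ≤ 3. Conversely, {1, 2, 3, 5} is a clique of size 4, and the vertices of any clique must share a bag in every tree decomposition; so some bag has ≥ 4 vertices and tw(G) ≥ 3. Hence tw(G) = 3 exactly.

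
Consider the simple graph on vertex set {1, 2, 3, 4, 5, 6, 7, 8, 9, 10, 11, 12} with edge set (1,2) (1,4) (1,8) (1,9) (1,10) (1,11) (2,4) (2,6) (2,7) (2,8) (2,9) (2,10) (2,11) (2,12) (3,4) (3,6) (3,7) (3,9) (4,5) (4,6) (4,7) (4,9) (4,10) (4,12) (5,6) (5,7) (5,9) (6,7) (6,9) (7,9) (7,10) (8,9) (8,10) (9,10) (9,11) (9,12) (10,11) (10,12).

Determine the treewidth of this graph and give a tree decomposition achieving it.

Each bag holds 5 vertices, so the decomposition has width 4, which upper-bounds the treewidth. On the other hand G contains the 5-clique {1, 2, 8, 9, 10}. A clique must lie in a single bag of any decomposition, so no decomposition can have width below 4. Hence tw(G) = 4 exactly.

Treewidth 4.
One such decomposition:
Bags: B1 = {1, 2, 4, 9, 10}  B2 = {2, 4, 7, 9, 10}  B3 = {2, 4, 9, 10, 12}  B4 = {1, 2, 9, 10, 11}  B5 = {2, 4, 6, 7, 9}  B6 = {1, 2, 8, 9, 10}  B7 = {4, 5, 6, 7, 9}  B8 = {3, 4, 6, 7, 9}
Tree: B1–B2, B1–B3, B1–B4, B2–B5, B4–B6, B5–B7, B7–B8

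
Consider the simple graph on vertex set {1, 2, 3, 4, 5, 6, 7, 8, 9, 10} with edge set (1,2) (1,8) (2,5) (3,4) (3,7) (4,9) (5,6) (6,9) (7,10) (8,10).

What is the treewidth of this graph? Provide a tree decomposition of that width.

Each bag holds 3 vertices, so the decomposition has width 2, which upper-bounds the treewidth. Since 5–2–1–8–10–7–3–4–9–6–5 is a cycle in G, G is not acyclic. Forests are exactly the graphs of treewidth ≤ 1, so tw(G) ≥ 2. Combining the bounds, tw(G) = 2.

Treewidth 2.
One such decomposition:
Bags: B1 = {1, 2, 5}  B2 = {1, 5, 8}  B3 = {5, 8, 10}  B4 = {5, 7, 10}  B5 = {3, 5, 7}  B6 = {3, 4, 5}  B7 = {4, 5, 9}  B8 = {5, 6, 9}
Tree: B1–B2, B2–B3, B3–B4, B4–B5, B5–B6, B6–B7, B7–B8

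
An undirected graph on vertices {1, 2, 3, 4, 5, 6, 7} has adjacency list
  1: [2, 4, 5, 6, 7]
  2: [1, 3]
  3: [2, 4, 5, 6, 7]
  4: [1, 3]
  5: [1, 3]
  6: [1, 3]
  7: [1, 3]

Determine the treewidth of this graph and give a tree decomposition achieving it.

Treewidth 2.
One optimal decomposition is:
Bags: B1 = {1, 3, 6}  B2 = {1, 3, 4}  B3 = {1, 3, 7}  B4 = {1, 2, 3}  B5 = {1, 3, 5}
Tree: B1–B2, B2–B3, B3–B4, B4–B5

The largest bag has 3 vertices, giving width 2; this decomposition certifies tw(G) ≤ 2. The edges 3–6–1–4–3 form a cycle, so G is not a tree and its treewidth is at least 2. Therefore the treewidth is 2.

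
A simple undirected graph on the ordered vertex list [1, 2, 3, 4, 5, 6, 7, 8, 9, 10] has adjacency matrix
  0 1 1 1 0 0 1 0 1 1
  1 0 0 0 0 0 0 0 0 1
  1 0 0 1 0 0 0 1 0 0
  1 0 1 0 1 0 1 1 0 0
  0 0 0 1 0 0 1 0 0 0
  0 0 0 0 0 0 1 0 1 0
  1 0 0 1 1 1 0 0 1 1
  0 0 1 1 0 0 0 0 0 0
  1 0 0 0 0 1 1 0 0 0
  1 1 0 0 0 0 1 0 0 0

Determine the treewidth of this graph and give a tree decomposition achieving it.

Treewidth 2.
Bags: B1 = {1, 3, 4}  B2 = {1, 4, 7}  B3 = {3, 4, 8}  B4 = {4, 5, 7}  B5 = {1, 7, 9}  B6 = {1, 7, 10}  B7 = {1, 2, 10}  B8 = {6, 7, 9}
Tree: B1–B2, B1–B3, B2–B4, B2–B5, B2–B6, B6–B7, B5–B8

Every bag has size at most 3, so the width is 3 − 1 = 2 and tw(G) ≤ 2. Conversely, {3, 4, 8} is a clique of size 3, and the vertices of any clique must share a bag in every tree decomposition; so some bag has ≥ 3 vertices and tw(G) ≥ 2. Combining the bounds, tw(G) = 2.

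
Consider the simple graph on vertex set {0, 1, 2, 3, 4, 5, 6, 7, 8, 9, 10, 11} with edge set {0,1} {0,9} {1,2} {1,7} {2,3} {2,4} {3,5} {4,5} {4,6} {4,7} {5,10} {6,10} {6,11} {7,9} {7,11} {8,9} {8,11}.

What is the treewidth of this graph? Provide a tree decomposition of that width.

Treewidth 3.
One optimal decomposition is:
Bags: B1 = {2, 3, 5, 10}  B2 = {2, 4, 5, 10}  B3 = {2, 4, 6, 10}  B4 = {1, 2, 4, 6}  B5 = {1, 4, 6, 7}  B6 = {1, 6, 7, 11}  B7 = {0, 1, 7, 11}  B8 = {0, 7, 9, 11}  B9 = {0, 8, 9, 11}
Tree: B1–B2, B2–B3, B3–B4, B4–B5, B5–B6, B6–B7, B7–B8, B8–B9

Each bag holds 4 vertices, so the decomposition has width 3, which upper-bounds the treewidth. For the lower bound: the 4 vertex sets {3,5,10}, {2}, {4}, {1,6,7,11} are disjoint, each induces a connected subgraph, and every pair is joined by at least one edge of G. Contracting each set to a single vertex therefore yields K_{4} as a minor, and since treewidth is minor-monotone, tw(G) ≥ tw(K_{4}) = 3. Hence tw(G) = 3 exactly.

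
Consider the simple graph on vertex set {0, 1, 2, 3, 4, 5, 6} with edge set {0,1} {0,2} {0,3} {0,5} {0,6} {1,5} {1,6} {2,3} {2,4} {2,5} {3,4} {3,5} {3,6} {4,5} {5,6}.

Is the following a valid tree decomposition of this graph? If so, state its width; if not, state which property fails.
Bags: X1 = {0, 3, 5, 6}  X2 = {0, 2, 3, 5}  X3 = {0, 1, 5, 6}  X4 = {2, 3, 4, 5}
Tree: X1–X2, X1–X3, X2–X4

Yes; width 3.

Checking the three conditions: (i) the bags cover all of {0, 1, 2, 3, 4, 5, 6}; (ii) for each edge, some bag contains both endpoints; (iii) the bags containing any fixed vertex form a subtree. All hold, so the decomposition is valid with width 4 − 1 = 3.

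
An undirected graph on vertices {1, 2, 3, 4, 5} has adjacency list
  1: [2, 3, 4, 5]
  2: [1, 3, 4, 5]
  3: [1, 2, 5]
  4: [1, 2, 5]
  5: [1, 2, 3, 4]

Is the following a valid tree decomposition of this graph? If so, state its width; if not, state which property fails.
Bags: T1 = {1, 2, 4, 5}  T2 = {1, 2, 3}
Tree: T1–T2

No — edge (5,3) lies in no bag.

A tree decomposition must satisfy three properties: every vertex lies in some bag; for every edge, both endpoints lie together in some bag; and for every vertex, the bags containing it form a connected subtree. Here edge (5,3) lies in no bag, so the decomposition is invalid.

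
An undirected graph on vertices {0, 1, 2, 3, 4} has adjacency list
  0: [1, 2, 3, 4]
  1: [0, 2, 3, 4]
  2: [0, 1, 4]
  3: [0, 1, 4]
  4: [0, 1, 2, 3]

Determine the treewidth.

A width-3 tree decomposition is:
Bags: B1 = {0, 1, 2, 4}  B2 = {0, 1, 3, 4}
Tree: B1–B2
Each bag holds 4 vertices, so the decomposition has width 3, which upper-bounds the treewidth. On the other hand G contains the 4-clique {0, 1, 2, 4}. A clique must lie in a single bag of any decomposition, so no decomposition can have width below 3. Therefore the treewidth is 3.

3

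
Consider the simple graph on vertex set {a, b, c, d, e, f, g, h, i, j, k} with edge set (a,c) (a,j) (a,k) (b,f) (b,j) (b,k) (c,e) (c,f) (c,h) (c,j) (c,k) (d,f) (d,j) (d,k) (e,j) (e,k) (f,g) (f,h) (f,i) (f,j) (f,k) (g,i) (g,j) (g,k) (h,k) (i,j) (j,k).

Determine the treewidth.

A width-3 tree decomposition is:
Bags: B1 = {c, f, j, k}  B2 = {c, f, h, k}  B3 = {f, g, j, k}  B4 = {c, e, j, k}  B5 = {d, f, j, k}  B6 = {a, c, j, k}  B7 = {b, f, j, k}  B8 = {f, g, i, j}
Tree: B1–B2, B1–B3, B1–B4, B3–B5, B1–B6, B5–B7, B3–B8
Each bag holds 4 vertices, so the decomposition has width 3, which upper-bounds the treewidth. On the other hand G contains the 4-clique {a, c, j, k}. A clique must lie in a single bag of any decomposition, so no decomposition can have width below 3. Therefore the treewidth is 3.

3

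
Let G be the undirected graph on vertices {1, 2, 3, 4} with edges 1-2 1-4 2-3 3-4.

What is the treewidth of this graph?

A width-2 tree decomposition is:
Bags: B1 = {1, 3, 4}  B2 = {1, 2, 3}
Tree: B1–B2
Every bag has size at most 3, so the width is 3 − 1 = 2 and tw(G) ≤ 2. Since 3–4–1–2–3 is a cycle in G, G is not acyclic. Forests are exactly the graphs of treewidth ≤ 1, so tw(G) ≥ 2. Hence tw(G) = 2 exactly.

2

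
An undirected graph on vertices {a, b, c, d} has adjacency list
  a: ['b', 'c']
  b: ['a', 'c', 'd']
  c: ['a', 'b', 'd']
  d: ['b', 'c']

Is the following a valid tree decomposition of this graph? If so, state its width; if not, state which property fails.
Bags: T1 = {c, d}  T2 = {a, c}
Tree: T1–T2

No — vertex b appears in no bag.

A tree decomposition must satisfy three properties: every vertex lies in some bag; for every edge, both endpoints lie together in some bag; and for every vertex, the bags containing it form a connected subtree. Here vertex b appears in no bag, so the decomposition is invalid.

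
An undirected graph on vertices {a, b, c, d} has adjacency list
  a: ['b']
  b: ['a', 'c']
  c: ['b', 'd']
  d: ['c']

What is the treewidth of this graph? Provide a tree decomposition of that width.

Each bag holds 2 vertices, so the decomposition has width 1, which upper-bounds the treewidth. Any graph with an edge has treewidth ≥ 1, and G has the edge b–c. The upper and lower bounds meet at 1, so that is the treewidth.

Treewidth 1.
One such decomposition:
Bags: B1 = {b, c}  B2 = {c, d}  B3 = {a, b}
Tree: B1–B2, B1–B3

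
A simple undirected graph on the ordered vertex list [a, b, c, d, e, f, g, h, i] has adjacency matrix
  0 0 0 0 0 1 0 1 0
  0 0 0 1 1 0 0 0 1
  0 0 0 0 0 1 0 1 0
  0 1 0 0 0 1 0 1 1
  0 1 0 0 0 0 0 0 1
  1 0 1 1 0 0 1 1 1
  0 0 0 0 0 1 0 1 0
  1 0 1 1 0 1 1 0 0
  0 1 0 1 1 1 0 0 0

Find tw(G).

A width-2 tree decomposition is:
Bags: B1 = {f, g, h}  B2 = {d, f, h}  B3 = {a, f, h}  B4 = {d, f, i}  B5 = {c, f, h}  B6 = {b, d, i}  B7 = {b, e, i}
Tree: B1–B2, B2–B3, B2–B4, B1–B5, B4–B6, B6–B7
Every bag has size at most 3, so the width is 3 − 1 = 2 and tw(G) ≤ 2. For the lower bound, the 3 vertices {b, e, i} are pairwise adjacent, and any tree decomposition puts a clique entirely inside one bag — forcing width ≥ 2. Hence tw(G) = 2 exactly.

2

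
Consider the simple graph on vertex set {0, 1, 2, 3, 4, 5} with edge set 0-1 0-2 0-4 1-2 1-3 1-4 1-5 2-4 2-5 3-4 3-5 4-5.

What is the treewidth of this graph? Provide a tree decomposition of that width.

Each bag holds 4 vertices, so the decomposition has width 3, which upper-bounds the treewidth. On the other hand G contains the 4-clique {0, 1, 2, 4}. A clique must lie in a single bag of any decomposition, so no decomposition can have width below 3. Therefore the treewidth is 3.

Treewidth 3.
Bags: B1 = {1, 2, 4, 5}  B2 = {1, 3, 4, 5}  B3 = {0, 1, 2, 4}
Tree: B1–B2, B1–B3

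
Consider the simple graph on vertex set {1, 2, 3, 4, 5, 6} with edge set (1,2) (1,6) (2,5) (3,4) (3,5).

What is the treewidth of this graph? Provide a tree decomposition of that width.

Each bag holds 2 vertices, so the decomposition has width 1, which upper-bounds the treewidth. Since G has at least one edge (e.g. 6–1), it is not an edgeless graph, so tw(G) ≥ 1. Therefore the treewidth is 1.

Treewidth 1.
One such decomposition:
Bags: B1 = {1, 6}  B2 = {1, 2}  B3 = {2, 5}  B4 = {3, 5}  B5 = {3, 4}
Tree: B1–B2, B2–B3, B3–B4, B4–B5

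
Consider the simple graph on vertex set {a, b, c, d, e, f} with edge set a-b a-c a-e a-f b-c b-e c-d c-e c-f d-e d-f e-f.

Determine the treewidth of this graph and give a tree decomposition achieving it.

Treewidth 3.
Bags: B1 = {a, b, c, e}  B2 = {a, c, e, f}  B3 = {c, d, e, f}
Tree: B1–B2, B2–B3

Every bag has size at most 4, so the width is 4 − 1 = 3 and tw(G) ≤ 3. For the lower bound, the 4 vertices {c, d, e, f} are pairwise adjacent, and any tree decomposition puts a clique entirely inside one bag — forcing width ≥ 3. Combining the bounds, tw(G) = 3.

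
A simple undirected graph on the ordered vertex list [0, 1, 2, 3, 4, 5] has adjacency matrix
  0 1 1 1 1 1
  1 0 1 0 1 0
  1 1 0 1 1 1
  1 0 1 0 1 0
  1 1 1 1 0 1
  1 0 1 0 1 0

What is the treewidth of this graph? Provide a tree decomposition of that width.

Every bag has size at most 4, so the width is 4 − 1 = 3 and tw(G) ≤ 3. Conversely, {0, 1, 2, 4} is a clique of size 4, and the vertices of any clique must share a bag in every tree decomposition; so some bag has ≥ 4 vertices and tw(G) ≥ 3. The upper and lower bounds meet at 3, so that is the treewidth.

Treewidth 3.
Bags: B1 = {0, 1, 2, 4}  B2 = {0, 2, 4, 5}  B3 = {0, 2, 3, 4}
Tree: B1–B2, B1–B3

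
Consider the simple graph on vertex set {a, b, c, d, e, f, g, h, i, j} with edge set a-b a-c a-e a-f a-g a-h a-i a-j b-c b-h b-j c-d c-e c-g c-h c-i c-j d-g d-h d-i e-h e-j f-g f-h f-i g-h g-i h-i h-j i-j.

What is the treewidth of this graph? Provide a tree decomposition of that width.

Every bag has size at most 5, so the width is 5 − 1 = 4 and tw(G) ≤ 4. Conversely, {c, d, g, h, i} is a clique of size 5, and the vertices of any clique must share a bag in every tree decomposition; so some bag has ≥ 5 vertices and tw(G) ≥ 4. The upper and lower bounds meet at 4, so that is the treewidth.

Treewidth 4.
One optimal decomposition is:
Bags: B1 = {a, c, h, i, j}  B2 = {a, b, c, h, j}  B3 = {a, c, e, h, j}  B4 = {a, c, g, h, i}  B5 = {c, d, g, h, i}  B6 = {a, f, g, h, i}
Tree: B1–B2, B1–B3, B1–B4, B4–B5, B4–B6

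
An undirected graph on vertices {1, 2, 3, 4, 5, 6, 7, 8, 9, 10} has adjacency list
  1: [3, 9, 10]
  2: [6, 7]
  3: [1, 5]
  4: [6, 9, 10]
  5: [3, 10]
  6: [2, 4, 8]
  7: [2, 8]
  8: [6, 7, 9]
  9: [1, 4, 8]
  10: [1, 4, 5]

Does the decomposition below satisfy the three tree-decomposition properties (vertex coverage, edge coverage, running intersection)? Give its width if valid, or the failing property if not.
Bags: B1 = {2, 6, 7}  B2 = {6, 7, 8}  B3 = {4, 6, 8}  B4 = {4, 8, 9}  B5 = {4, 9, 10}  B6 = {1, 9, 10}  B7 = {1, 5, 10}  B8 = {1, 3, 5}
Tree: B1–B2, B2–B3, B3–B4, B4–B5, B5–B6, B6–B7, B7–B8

Yes; width 2.

Every vertex of G appears in some bag (union = {1, 2, 3, 4, 5, 6, 7, 8, 9, 10}); every edge is covered by a bag; and for each vertex v the set of bags containing v is connected in the bag tree. The decomposition is therefore valid. The largest bag has 3 vertices, so the width is 2.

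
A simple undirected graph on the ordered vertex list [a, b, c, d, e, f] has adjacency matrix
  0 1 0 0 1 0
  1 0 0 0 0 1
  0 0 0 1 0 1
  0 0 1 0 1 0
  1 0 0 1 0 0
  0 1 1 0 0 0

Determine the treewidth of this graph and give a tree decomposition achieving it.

Treewidth 2.
One such decomposition:
Bags: B1 = {b, c, f}  B2 = {a, b, c}  B3 = {a, c, e}  B4 = {c, d, e}
Tree: B1–B2, B2–B3, B3–B4

The largest bag has 3 vertices, giving width 2; this decomposition certifies tw(G) ≤ 2. The edges c–f–b–a–e–d–c form a cycle, so G is not a tree and its treewidth is at least 2. Combining the bounds, tw(G) = 2.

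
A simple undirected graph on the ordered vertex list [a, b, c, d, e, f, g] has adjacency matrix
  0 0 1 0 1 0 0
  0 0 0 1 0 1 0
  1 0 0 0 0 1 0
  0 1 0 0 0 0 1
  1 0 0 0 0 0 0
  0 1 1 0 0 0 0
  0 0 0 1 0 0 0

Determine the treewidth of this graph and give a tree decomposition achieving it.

Every bag has size at most 2, so the width is 2 − 1 = 1 and tw(G) ≤ 1. Any graph with an edge has treewidth ≥ 1, and G has the edge e–a. Combining the bounds, tw(G) = 1.

Treewidth 1.
One such decomposition:
Bags: B1 = {a, e}  B2 = {a, c}  B3 = {c, f}  B4 = {b, f}  B5 = {b, d}  B6 = {d, g}
Tree: B1–B2, B2–B3, B3–B4, B4–B5, B5–B6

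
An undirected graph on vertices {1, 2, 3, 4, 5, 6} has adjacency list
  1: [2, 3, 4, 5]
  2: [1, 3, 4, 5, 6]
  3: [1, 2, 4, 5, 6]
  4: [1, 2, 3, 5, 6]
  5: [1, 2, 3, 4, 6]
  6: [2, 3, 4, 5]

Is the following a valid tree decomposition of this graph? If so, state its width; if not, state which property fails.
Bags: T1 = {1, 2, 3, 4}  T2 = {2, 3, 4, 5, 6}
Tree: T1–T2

No — edge (5,1) lies in no bag.

A tree decomposition must satisfy three properties: every vertex lies in some bag; for every edge, both endpoints lie together in some bag; and for every vertex, the bags containing it form a connected subtree. Here edge (5,1) lies in no bag, so the decomposition is invalid.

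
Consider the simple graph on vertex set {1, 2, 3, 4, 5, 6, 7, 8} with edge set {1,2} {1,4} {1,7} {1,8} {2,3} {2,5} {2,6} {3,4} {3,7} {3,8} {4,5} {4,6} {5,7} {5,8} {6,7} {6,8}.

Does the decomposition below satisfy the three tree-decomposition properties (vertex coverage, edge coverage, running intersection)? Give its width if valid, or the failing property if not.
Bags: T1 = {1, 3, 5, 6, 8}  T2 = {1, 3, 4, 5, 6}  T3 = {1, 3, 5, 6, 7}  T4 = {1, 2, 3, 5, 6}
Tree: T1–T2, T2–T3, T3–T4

Yes; width 4.

Every vertex of G appears in some bag (union = {1, 2, 3, 4, 5, 6, 7, 8}); every edge is covered by a bag; and for each vertex v the set of bags containing v is connected in the bag tree. The decomposition is therefore valid. The largest bag has 5 vertices, so the width is 4.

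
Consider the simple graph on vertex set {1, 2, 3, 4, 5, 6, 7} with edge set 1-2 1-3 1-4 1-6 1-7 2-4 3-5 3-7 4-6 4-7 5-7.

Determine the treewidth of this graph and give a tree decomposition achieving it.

Treewidth 2.
One optimal decomposition is:
Bags: B1 = {1, 4, 7}  B2 = {1, 4, 6}  B3 = {1, 3, 7}  B4 = {3, 5, 7}  B5 = {1, 2, 4}
Tree: B1–B2, B1–B3, B3–B4, B2–B5

Every bag has size at most 3, so the width is 3 − 1 = 2 and tw(G) ≤ 2. On the other hand G contains the 3-clique {1, 3, 7}. A clique must lie in a single bag of any decomposition, so no decomposition can have width below 2. The upper and lower bounds meet at 2, so that is the treewidth.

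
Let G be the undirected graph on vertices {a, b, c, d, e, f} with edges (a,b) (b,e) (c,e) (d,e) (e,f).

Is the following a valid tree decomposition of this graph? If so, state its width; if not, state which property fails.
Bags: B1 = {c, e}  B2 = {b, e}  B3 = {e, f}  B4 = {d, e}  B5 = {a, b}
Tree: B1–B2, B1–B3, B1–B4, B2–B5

Every vertex of G appears in some bag (union = {a, b, c, d, e, f}); every edge is covered by a bag; and for each vertex v the set of bags containing v is connected in the bag tree. The decomposition is therefore valid. The largest bag has 2 vertices, so the width is 1.

Yes; width 1.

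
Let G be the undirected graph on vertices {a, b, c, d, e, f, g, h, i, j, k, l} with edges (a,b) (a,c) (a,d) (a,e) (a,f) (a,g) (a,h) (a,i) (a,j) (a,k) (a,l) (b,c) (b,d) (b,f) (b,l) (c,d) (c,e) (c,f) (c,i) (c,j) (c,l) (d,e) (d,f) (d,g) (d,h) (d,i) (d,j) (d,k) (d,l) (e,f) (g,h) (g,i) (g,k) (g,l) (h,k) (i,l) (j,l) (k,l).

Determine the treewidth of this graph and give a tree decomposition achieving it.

The largest bag has 5 vertices, giving width 4; this decomposition certifies tw(G) ≤ 4. Conversely, {a, d, g, h, k} is a clique of size 5, and the vertices of any clique must share a bag in every tree decomposition; so some bag has ≥ 5 vertices and tw(G) ≥ 4. The upper and lower bounds meet at 4, so that is the treewidth.

Treewidth 4.
One such decomposition:
Bags: B1 = {a, d, g, i, l}  B2 = {a, c, d, i, l}  B3 = {a, b, c, d, l}  B4 = {a, b, c, d, f}  B5 = {a, d, g, k, l}  B6 = {a, c, d, e, f}  B7 = {a, d, g, h, k}  B8 = {a, c, d, j, l}
Tree: B1–B2, B2–B3, B3–B4, B1–B5, B4–B6, B5–B7, B2–B8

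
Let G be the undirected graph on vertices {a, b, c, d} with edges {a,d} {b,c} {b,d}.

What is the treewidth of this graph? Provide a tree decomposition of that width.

The largest bag has 2 vertices, giving width 1; this decomposition certifies tw(G) ≤ 1. Since G has at least one edge (e.g. c–b), it is not an edgeless graph, so tw(G) ≥ 1. Combining the bounds, tw(G) = 1.

Treewidth 1.
One such decomposition:
Bags: B1 = {b, c}  B2 = {b, d}  B3 = {a, d}
Tree: B1–B2, B2–B3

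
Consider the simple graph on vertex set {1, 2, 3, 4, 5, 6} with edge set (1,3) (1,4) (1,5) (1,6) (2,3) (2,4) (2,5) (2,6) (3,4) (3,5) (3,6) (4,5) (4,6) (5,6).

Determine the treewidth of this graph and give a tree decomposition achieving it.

The largest bag has 5 vertices, giving width 4; this decomposition certifies tw(G) ≤ 4. For the lower bound, the 5 vertices {1, 3, 4, 5, 6} are pairwise adjacent, and any tree decomposition puts a clique entirely inside one bag — forcing width ≥ 4. The upper and lower bounds meet at 4, so that is the treewidth.

Treewidth 4.
Bags: B1 = {2, 3, 4, 5, 6}  B2 = {1, 3, 4, 5, 6}
Tree: B1–B2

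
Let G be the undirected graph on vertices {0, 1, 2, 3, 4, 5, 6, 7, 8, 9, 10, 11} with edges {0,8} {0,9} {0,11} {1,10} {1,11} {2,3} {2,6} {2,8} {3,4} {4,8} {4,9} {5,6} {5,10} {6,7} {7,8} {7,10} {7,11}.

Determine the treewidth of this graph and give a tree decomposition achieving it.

Treewidth 3.
One such decomposition:
Bags: B1 = {0, 3, 4, 9}  B2 = {0, 3, 4, 8}  B3 = {0, 2, 3, 8}  B4 = {0, 2, 8, 11}  B5 = {2, 7, 8, 11}  B6 = {2, 6, 7, 11}  B7 = {1, 6, 7, 11}  B8 = {1, 6, 7, 10}  B9 = {1, 5, 6, 10}
Tree: B1–B2, B2–B3, B3–B4, B4–B5, B5–B6, B6–B7, B7–B8, B8–B9

Every bag has size at most 4, so the width is 4 − 1 = 3 and tw(G) ≤ 3. For the lower bound: the 4 vertex sets {3,4,9}, {0}, {8}, {2,6,7,11} are disjoint, each induces a connected subgraph, and every pair is joined by at least one edge of G. Contracting each set to a single vertex therefore yields K_{4} as a minor, and since treewidth is minor-monotone, tw(G) ≥ tw(K_{4}) = 3. Therefore the treewidth is 3.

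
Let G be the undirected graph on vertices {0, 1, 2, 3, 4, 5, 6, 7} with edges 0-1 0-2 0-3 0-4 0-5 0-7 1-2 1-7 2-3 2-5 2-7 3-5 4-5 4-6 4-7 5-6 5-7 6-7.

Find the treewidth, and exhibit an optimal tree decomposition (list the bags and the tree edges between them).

Every bag has size at most 4, so the width is 4 − 1 = 3 and tw(G) ≤ 3. For the lower bound, the 4 vertices {0, 1, 2, 7} are pairwise adjacent, and any tree decomposition puts a clique entirely inside one bag — forcing width ≥ 3. The upper and lower bounds meet at 3, so that is the treewidth.

Treewidth 3.
Bags: B1 = {0, 4, 5, 7}  B2 = {0, 2, 5, 7}  B3 = {4, 5, 6, 7}  B4 = {0, 2, 3, 5}  B5 = {0, 1, 2, 7}
Tree: B1–B2, B1–B3, B2–B4, B2–B5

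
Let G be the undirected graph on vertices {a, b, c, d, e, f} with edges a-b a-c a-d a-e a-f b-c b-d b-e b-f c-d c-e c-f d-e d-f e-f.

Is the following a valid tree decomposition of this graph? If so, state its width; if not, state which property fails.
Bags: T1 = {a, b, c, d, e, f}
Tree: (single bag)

Yes; width 5.

Every vertex of G appears in some bag (union = {a, b, c, d, e, f}); every edge is covered by a bag; and for each vertex v the set of bags containing v is connected in the bag tree. The decomposition is therefore valid. The largest bag has 6 vertices, so the width is 5.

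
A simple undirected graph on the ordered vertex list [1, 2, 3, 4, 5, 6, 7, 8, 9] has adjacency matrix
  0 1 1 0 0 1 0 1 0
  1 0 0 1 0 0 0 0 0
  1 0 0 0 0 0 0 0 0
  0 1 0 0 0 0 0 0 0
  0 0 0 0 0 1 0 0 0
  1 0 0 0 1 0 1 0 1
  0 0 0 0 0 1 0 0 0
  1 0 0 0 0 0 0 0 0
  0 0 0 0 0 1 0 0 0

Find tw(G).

1

A width-1 tree decomposition is:
Bags: B1 = {2, 4}  B2 = {1, 2}  B3 = {1, 6}  B4 = {6, 7}  B5 = {1, 3}  B6 = {1, 8}  B7 = {5, 6}  B8 = {6, 9}
Tree: B1–B2, B2–B3, B3–B4, B2–B5, B5–B6, B3–B7, B3–B8
Each bag holds 2 vertices, so the decomposition has width 1, which upper-bounds the treewidth. G has an edge, so its treewidth is at least 1. Hence tw(G) = 1 exactly.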